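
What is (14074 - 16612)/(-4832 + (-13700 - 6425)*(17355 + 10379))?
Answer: 1269/279075791 ≈ 4.5472e-6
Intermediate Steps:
(14074 - 16612)/(-4832 + (-13700 - 6425)*(17355 + 10379)) = -2538/(-4832 - 20125*27734) = -2538/(-4832 - 558146750) = -2538/(-558151582) = -2538*(-1/558151582) = 1269/279075791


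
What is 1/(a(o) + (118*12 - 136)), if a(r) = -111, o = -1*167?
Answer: 1/1169 ≈ 0.00085543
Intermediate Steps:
o = -167
1/(a(o) + (118*12 - 136)) = 1/(-111 + (118*12 - 136)) = 1/(-111 + (1416 - 136)) = 1/(-111 + 1280) = 1/1169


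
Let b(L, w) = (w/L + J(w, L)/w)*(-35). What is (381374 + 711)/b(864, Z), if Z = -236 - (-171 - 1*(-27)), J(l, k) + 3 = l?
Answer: -379639656/32207 ≈ -11787.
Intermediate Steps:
J(l, k) = -3 + l
Z = -92 (Z = -236 - (-171 + 27) = -236 - 1*(-144) = -236 + 144 = -92)
b(L, w) = -35*w/L - 35*(-3 + w)/w (b(L, w) = (w/L + (-3 + w)/w)*(-35) = -35*w/L - 35*(-3 + w)/w)
(381374 + 711)/b(864, Z) = (381374 + 711)/(-35 + 105/(-92) - 35*(-92)/864) = 382085/(-35 + 105*(-1/92) - 35*(-92)*1/864) = 382085/(-35 - 105/92 + 805/216) = 382085/(-161035/4968) = 382085*(-4968/161035) = -379639656/32207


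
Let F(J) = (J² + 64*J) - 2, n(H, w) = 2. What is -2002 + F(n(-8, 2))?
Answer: -1872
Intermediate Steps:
F(J) = -2 + J² + 64*J
-2002 + F(n(-8, 2)) = -2002 + (-2 + 2² + 64*2) = -2002 + (-2 + 4 + 128) = -2002 + 130 = -1872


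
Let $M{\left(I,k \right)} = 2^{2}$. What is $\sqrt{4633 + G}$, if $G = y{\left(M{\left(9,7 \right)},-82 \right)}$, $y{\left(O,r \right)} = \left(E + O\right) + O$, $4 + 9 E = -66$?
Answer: $\frac{7 \sqrt{851}}{3} \approx 68.068$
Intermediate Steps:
$E = - \frac{70}{9}$ ($E = - \frac{4}{9} + \frac{1}{9} \left(-66\right) = - \frac{4}{9} - \frac{22}{3} = - \frac{70}{9} \approx -7.7778$)
$M{\left(I,k \right)} = 4$
$y{\left(O,r \right)} = - \frac{70}{9} + 2 O$ ($y{\left(O,r \right)} = \left(- \frac{70}{9} + O\right) + O = - \frac{70}{9} + 2 O$)
$G = \frac{2}{9}$ ($G = - \frac{70}{9} + 2 \cdot 4 = - \frac{70}{9} + 8 = \frac{2}{9} \approx 0.22222$)
$\sqrt{4633 + G} = \sqrt{4633 + \frac{2}{9}} = \sqrt{\frac{41699}{9}} = \frac{7 \sqrt{851}}{3}$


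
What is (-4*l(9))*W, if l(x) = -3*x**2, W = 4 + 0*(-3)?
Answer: 3888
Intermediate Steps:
W = 4 (W = 4 + 0 = 4)
(-4*l(9))*W = -(-12)*9**2*4 = -(-12)*81*4 = -4*(-243)*4 = 972*4 = 3888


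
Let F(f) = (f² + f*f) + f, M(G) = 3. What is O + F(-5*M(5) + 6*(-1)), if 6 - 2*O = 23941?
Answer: -22213/2 ≈ -11107.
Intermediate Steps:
O = -23935/2 (O = 3 - ½*23941 = 3 - 23941/2 = -23935/2 ≈ -11968.)
F(f) = f + 2*f² (F(f) = (f² + f²) + f = 2*f² + f = f + 2*f²)
O + F(-5*M(5) + 6*(-1)) = -23935/2 + (-5*3 + 6*(-1))*(1 + 2*(-5*3 + 6*(-1))) = -23935/2 + (-15 - 6)*(1 + 2*(-15 - 6)) = -23935/2 - 21*(1 + 2*(-21)) = -23935/2 - 21*(1 - 42) = -23935/2 - 21*(-41) = -23935/2 + 861 = -22213/2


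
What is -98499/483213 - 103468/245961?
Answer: -24741331741/39617184231 ≈ -0.62451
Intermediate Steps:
-98499/483213 - 103468/245961 = -98499*1/483213 - 103468*1/245961 = -32833/161071 - 103468/245961 = -24741331741/39617184231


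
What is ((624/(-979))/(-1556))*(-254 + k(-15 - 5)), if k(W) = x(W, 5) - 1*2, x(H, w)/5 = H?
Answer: -624/4279 ≈ -0.14583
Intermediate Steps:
x(H, w) = 5*H
k(W) = -2 + 5*W (k(W) = 5*W - 1*2 = 5*W - 2 = -2 + 5*W)
((624/(-979))/(-1556))*(-254 + k(-15 - 5)) = ((624/(-979))/(-1556))*(-254 + (-2 + 5*(-15 - 5))) = ((624*(-1/979))*(-1/1556))*(-254 + (-2 + 5*(-20))) = (-624/979*(-1/1556))*(-254 + (-2 - 100)) = 156*(-254 - 102)/380831 = (156/380831)*(-356) = -624/4279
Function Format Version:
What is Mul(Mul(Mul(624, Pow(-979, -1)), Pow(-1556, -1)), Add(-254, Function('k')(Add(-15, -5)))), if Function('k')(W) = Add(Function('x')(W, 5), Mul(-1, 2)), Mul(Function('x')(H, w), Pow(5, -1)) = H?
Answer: Rational(-624, 4279) ≈ -0.14583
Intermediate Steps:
Function('x')(H, w) = Mul(5, H)
Function('k')(W) = Add(-2, Mul(5, W)) (Function('k')(W) = Add(Mul(5, W), Mul(-1, 2)) = Add(Mul(5, W), -2) = Add(-2, Mul(5, W)))
Mul(Mul(Mul(624, Pow(-979, -1)), Pow(-1556, -1)), Add(-254, Function('k')(Add(-15, -5)))) = Mul(Mul(Mul(624, Pow(-979, -1)), Pow(-1556, -1)), Add(-254, Add(-2, Mul(5, Add(-15, -5))))) = Mul(Mul(Mul(624, Rational(-1, 979)), Rational(-1, 1556)), Add(-254, Add(-2, Mul(5, -20)))) = Mul(Mul(Rational(-624, 979), Rational(-1, 1556)), Add(-254, Add(-2, -100))) = Mul(Rational(156, 380831), Add(-254, -102)) = Mul(Rational(156, 380831), -356) = Rational(-624, 4279)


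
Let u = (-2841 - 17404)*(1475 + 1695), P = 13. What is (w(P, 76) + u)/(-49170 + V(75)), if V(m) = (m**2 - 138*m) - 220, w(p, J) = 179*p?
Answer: 64174323/54115 ≈ 1185.9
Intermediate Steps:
V(m) = -220 + m**2 - 138*m
u = -64176650 (u = -20245*3170 = -64176650)
(w(P, 76) + u)/(-49170 + V(75)) = (179*13 - 64176650)/(-49170 + (-220 + 75**2 - 138*75)) = (2327 - 64176650)/(-49170 + (-220 + 5625 - 10350)) = -64174323/(-49170 - 4945) = -64174323/(-54115) = -64174323*(-1/54115) = 64174323/54115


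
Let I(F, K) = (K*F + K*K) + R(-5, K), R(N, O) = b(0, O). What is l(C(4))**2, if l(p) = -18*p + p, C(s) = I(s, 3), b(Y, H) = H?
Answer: 166464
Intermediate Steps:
R(N, O) = O
I(F, K) = K + K**2 + F*K (I(F, K) = (K*F + K*K) + K = (F*K + K**2) + K = (K**2 + F*K) + K = K + K**2 + F*K)
C(s) = 12 + 3*s (C(s) = 3*(1 + s + 3) = 3*(4 + s) = 12 + 3*s)
l(p) = -17*p
l(C(4))**2 = (-17*(12 + 3*4))**2 = (-17*(12 + 12))**2 = (-17*24)**2 = (-408)**2 = 166464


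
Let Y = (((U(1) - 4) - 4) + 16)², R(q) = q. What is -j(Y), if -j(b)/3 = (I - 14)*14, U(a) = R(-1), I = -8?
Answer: -924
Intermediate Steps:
U(a) = -1
Y = 49 (Y = (((-1 - 4) - 4) + 16)² = ((-5 - 4) + 16)² = (-9 + 16)² = 7² = 49)
j(b) = 924 (j(b) = -3*(-8 - 14)*14 = -(-66)*14 = -3*(-308) = 924)
-j(Y) = -1*924 = -924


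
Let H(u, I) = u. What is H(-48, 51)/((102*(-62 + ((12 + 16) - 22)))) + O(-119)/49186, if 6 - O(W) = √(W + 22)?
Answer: 24950/2926567 - I*√97/49186 ≈ 0.0085253 - 0.00020024*I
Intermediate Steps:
O(W) = 6 - √(22 + W) (O(W) = 6 - √(W + 22) = 6 - √(22 + W))
H(-48, 51)/((102*(-62 + ((12 + 16) - 22)))) + O(-119)/49186 = -48*1/(102*(-62 + ((12 + 16) - 22))) + (6 - √(22 - 119))/49186 = -48*1/(102*(-62 + (28 - 22))) + (6 - √(-97))*(1/49186) = -48*1/(102*(-62 + 6)) + (6 - I*√97)*(1/49186) = -48/(102*(-56)) + (6 - I*√97)*(1/49186) = -48/(-5712) + (3/24593 - I*√97/49186) = -48*(-1/5712) + (3/24593 - I*√97/49186) = 1/119 + (3/24593 - I*√97/49186) = 24950/2926567 - I*√97/49186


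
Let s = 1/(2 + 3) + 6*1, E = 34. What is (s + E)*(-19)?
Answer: -3819/5 ≈ -763.80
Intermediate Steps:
s = 31/5 (s = 1/5 + 6 = 31/5 ≈ 6.2000)
(s + E)*(-19) = (31/5 + 34)*(-19) = (201/5)*(-19) = -3819/5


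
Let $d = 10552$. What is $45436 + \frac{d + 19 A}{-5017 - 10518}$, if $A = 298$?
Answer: $\frac{705832046}{15535} \approx 45435.0$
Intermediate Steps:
$45436 + \frac{d + 19 A}{-5017 - 10518} = 45436 + \frac{10552 + 19 \cdot 298}{-5017 - 10518} = 45436 + \frac{10552 + 5662}{-15535} = 45436 + 16214 \left(- \frac{1}{15535}\right) = 45436 - \frac{16214}{15535} = \frac{705832046}{15535}$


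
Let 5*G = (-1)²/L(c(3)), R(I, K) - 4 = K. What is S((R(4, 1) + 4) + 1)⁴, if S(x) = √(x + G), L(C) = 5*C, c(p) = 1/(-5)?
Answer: 2401/25 ≈ 96.040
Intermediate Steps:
R(I, K) = 4 + K
c(p) = -⅕
G = -⅕ (G = ((-1)²/((5*(-⅕))))/5 = (1/(-1))/5 = (1*(-1))/5 = (⅕)*(-1) = -⅕ ≈ -0.20000)
S(x) = √(-⅕ + x) (S(x) = √(x - ⅕) = √(-⅕ + x))
S((R(4, 1) + 4) + 1)⁴ = (√(-5 + 25*(((4 + 1) + 4) + 1))/5)⁴ = (√(-5 + 25*((5 + 4) + 1))/5)⁴ = (√(-5 + 25*(9 + 1))/5)⁴ = (√(-5 + 25*10)/5)⁴ = (√(-5 + 250)/5)⁴ = (√245/5)⁴ = ((7*√5)/5)⁴ = (7*√5/5)⁴ = 2401/25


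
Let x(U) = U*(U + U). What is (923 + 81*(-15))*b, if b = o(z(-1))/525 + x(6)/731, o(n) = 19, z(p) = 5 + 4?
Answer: -15093188/383775 ≈ -39.328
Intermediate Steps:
z(p) = 9
x(U) = 2*U² (x(U) = U*(2*U) = 2*U²)
b = 51689/383775 (b = 19/525 + (2*6²)/731 = 19*(1/525) + (2*36)*(1/731) = 19/525 + 72*(1/731) = 19/525 + 72/731 = 51689/383775 ≈ 0.13469)
(923 + 81*(-15))*b = (923 + 81*(-15))*(51689/383775) = (923 - 1215)*(51689/383775) = -292*51689/383775 = -15093188/383775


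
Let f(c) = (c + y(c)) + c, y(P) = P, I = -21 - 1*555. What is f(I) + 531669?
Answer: 529941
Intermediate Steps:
I = -576 (I = -21 - 555 = -576)
f(c) = 3*c (f(c) = (c + c) + c = 2*c + c = 3*c)
f(I) + 531669 = 3*(-576) + 531669 = -1728 + 531669 = 529941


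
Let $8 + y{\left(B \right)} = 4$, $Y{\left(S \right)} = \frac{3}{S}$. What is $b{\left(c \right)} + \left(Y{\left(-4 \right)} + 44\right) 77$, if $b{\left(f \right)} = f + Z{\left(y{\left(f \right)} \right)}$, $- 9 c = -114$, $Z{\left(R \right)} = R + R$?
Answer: $\frac{40019}{12} \approx 3334.9$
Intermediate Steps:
$y{\left(B \right)} = -4$ ($y{\left(B \right)} = -8 + 4 = -4$)
$Z{\left(R \right)} = 2 R$
$c = \frac{38}{3}$ ($c = \left(- \frac{1}{9}\right) \left(-114\right) = \frac{38}{3} \approx 12.667$)
$b{\left(f \right)} = -8 + f$ ($b{\left(f \right)} = f + 2 \left(-4\right) = f - 8 = -8 + f$)
$b{\left(c \right)} + \left(Y{\left(-4 \right)} + 44\right) 77 = \left(-8 + \frac{38}{3}\right) + \left(\frac{3}{-4} + 44\right) 77 = \frac{14}{3} + \left(3 \left(- \frac{1}{4}\right) + 44\right) 77 = \frac{14}{3} + \left(- \frac{3}{4} + 44\right) 77 = \frac{14}{3} + \frac{173}{4} \cdot 77 = \frac{14}{3} + \frac{13321}{4} = \frac{40019}{12}$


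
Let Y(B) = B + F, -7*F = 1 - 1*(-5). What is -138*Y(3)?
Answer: -2070/7 ≈ -295.71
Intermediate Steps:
F = -6/7 (F = -(1 - 1*(-5))/7 = -(1 + 5)/7 = -⅐*6 = -6/7 ≈ -0.85714)
Y(B) = -6/7 + B (Y(B) = B - 6/7 = -6/7 + B)
-138*Y(3) = -138*(-6/7 + 3) = -138*15/7 = -2070/7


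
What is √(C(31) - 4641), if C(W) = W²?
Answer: 4*I*√230 ≈ 60.663*I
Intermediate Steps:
√(C(31) - 4641) = √(31² - 4641) = √(961 - 4641) = √(-3680) = 4*I*√230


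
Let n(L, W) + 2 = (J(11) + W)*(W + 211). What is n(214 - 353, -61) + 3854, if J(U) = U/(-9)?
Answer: -16444/3 ≈ -5481.3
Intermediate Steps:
J(U) = -U/9 (J(U) = U*(-⅑) = -U/9)
n(L, W) = -2 + (211 + W)*(-11/9 + W) (n(L, W) = -2 + (-⅑*11 + W)*(W + 211) = -2 + (-11/9 + W)*(211 + W) = -2 + (211 + W)*(-11/9 + W))
n(214 - 353, -61) + 3854 = (-2339/9 + (-61)² + (1888/9)*(-61)) + 3854 = (-2339/9 + 3721 - 115168/9) + 3854 = -28006/3 + 3854 = -16444/3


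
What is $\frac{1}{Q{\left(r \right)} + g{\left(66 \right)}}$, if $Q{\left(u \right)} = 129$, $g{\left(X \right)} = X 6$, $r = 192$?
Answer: $\frac{1}{525} \approx 0.0019048$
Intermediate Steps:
$g{\left(X \right)} = 6 X$
$\frac{1}{Q{\left(r \right)} + g{\left(66 \right)}} = \frac{1}{129 + 6 \cdot 66} = \frac{1}{129 + 396} = \frac{1}{525}$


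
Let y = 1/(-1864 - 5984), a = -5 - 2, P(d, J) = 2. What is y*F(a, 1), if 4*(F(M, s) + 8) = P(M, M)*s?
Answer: 5/5232 ≈ 0.00095566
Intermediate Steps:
a = -7
F(M, s) = -8 + s/2 (F(M, s) = -8 + (2*s)/4 = -8 + s/2)
y = -1/7848 (y = 1/(-7848) = -1/7848 ≈ -0.00012742)
y*F(a, 1) = -(-8 + (½)*1)/7848 = -(-8 + ½)/7848 = -1/7848*(-15/2) = 5/5232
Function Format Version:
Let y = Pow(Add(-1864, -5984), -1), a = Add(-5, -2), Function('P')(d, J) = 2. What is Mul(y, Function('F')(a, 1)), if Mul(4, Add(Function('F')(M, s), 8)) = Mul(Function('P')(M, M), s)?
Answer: Rational(5, 5232) ≈ 0.00095566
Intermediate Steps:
a = -7
Function('F')(M, s) = Add(-8, Mul(Rational(1, 2), s)) (Function('F')(M, s) = Add(-8, Mul(Rational(1, 4), Mul(2, s))) = Add(-8, Mul(Rational(1, 2), s)))
y = Rational(-1, 7848) (y = Pow(-7848, -1) = Rational(-1, 7848) ≈ -0.00012742)
Mul(y, Function('F')(a, 1)) = Mul(Rational(-1, 7848), Add(-8, Mul(Rational(1, 2), 1))) = Mul(Rational(-1, 7848), Add(-8, Rational(1, 2))) = Mul(Rational(-1, 7848), Rational(-15, 2)) = Rational(5, 5232)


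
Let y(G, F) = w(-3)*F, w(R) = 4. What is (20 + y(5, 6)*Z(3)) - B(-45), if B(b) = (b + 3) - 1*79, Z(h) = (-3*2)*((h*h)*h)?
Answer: -3747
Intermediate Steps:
Z(h) = -6*h**3 (Z(h) = -6*h**2*h = -6*h**3)
y(G, F) = 4*F
B(b) = -76 + b (B(b) = (3 + b) - 79 = -76 + b)
(20 + y(5, 6)*Z(3)) - B(-45) = (20 + (4*6)*(-6*3**3)) - (-76 - 45) = (20 + 24*(-6*27)) - 1*(-121) = (20 + 24*(-162)) + 121 = (20 - 3888) + 121 = -3868 + 121 = -3747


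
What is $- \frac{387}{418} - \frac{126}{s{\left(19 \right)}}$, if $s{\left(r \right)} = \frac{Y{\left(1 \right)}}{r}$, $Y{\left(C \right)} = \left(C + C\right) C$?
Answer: $- \frac{500733}{418} \approx -1197.9$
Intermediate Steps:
$Y{\left(C \right)} = 2 C^{2}$ ($Y{\left(C \right)} = 2 C C = 2 C^{2}$)
$s{\left(r \right)} = \frac{2}{r}$ ($s{\left(r \right)} = \frac{2 \cdot 1^{2}}{r} = \frac{2 \cdot 1}{r} = \frac{2}{r}$)
$- \frac{387}{418} - \frac{126}{s{\left(19 \right)}} = - \frac{387}{418} - \frac{126}{2 \cdot \frac{1}{19}} = \left(-387\right) \frac{1}{418} - \frac{126}{2 \cdot \frac{1}{19}} = - \frac{387}{418} - \frac{126}{\frac{2}{19}} = - \frac{387}{418} - 1197 = - \frac{500733}{418}$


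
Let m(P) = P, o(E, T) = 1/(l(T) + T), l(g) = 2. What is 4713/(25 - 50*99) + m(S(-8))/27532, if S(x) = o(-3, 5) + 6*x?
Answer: -909958087/949165700 ≈ -0.95869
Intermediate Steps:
o(E, T) = 1/(2 + T)
S(x) = ⅐ + 6*x (S(x) = 1/(2 + 5) + 6*x = 1/7 + 6*x = ⅐ + 6*x)
4713/(25 - 50*99) + m(S(-8))/27532 = 4713/(25 - 50*99) + (⅐ + 6*(-8))/27532 = 4713/(25 - 4950) + (⅐ - 48)*(1/27532) = 4713/(-4925) - 335/7*1/27532 = 4713*(-1/4925) - 335/192724 = -4713/4925 - 335/192724 = -909958087/949165700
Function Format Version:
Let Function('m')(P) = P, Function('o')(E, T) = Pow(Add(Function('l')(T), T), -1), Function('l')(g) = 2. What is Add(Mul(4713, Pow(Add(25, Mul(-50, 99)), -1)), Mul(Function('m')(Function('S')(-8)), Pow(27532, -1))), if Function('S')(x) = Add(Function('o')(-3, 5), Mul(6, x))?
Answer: Rational(-909958087, 949165700) ≈ -0.95869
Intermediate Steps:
Function('o')(E, T) = Pow(Add(2, T), -1)
Function('S')(x) = Add(Rational(1, 7), Mul(6, x)) (Function('S')(x) = Add(Pow(Add(2, 5), -1), Mul(6, x)) = Add(Pow(7, -1), Mul(6, x)) = Add(Rational(1, 7), Mul(6, x)))
Add(Mul(4713, Pow(Add(25, Mul(-50, 99)), -1)), Mul(Function('m')(Function('S')(-8)), Pow(27532, -1))) = Add(Mul(4713, Pow(Add(25, Mul(-50, 99)), -1)), Mul(Add(Rational(1, 7), Mul(6, -8)), Pow(27532, -1))) = Add(Mul(4713, Pow(Add(25, -4950), -1)), Mul(Add(Rational(1, 7), -48), Rational(1, 27532))) = Add(Mul(4713, Pow(-4925, -1)), Mul(Rational(-335, 7), Rational(1, 27532))) = Add(Mul(4713, Rational(-1, 4925)), Rational(-335, 192724)) = Add(Rational(-4713, 4925), Rational(-335, 192724)) = Rational(-909958087, 949165700)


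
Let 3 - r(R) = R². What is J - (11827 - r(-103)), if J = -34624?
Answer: -57057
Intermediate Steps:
r(R) = 3 - R²
J - (11827 - r(-103)) = -34624 - (11827 - (3 - 1*(-103)²)) = -34624 - (11827 - (3 - 1*10609)) = -34624 - (11827 - (3 - 10609)) = -34624 - (11827 - 1*(-10606)) = -34624 - (11827 + 10606) = -34624 - 1*22433 = -34624 - 22433 = -57057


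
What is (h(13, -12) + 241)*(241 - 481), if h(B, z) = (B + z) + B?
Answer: -61200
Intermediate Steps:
h(B, z) = z + 2*B
(h(13, -12) + 241)*(241 - 481) = ((-12 + 2*13) + 241)*(241 - 481) = ((-12 + 26) + 241)*(-240) = (14 + 241)*(-240) = 255*(-240) = -61200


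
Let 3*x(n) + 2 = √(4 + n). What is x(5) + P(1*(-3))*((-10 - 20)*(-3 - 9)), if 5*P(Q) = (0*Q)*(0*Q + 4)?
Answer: ⅓ ≈ 0.33333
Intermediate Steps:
P(Q) = 0 (P(Q) = ((0*Q)*(0*Q + 4))/5 = (0*(0 + 4))/5 = (0*4)/5 = (⅕)*0 = 0)
x(n) = -⅔ + √(4 + n)/3
x(5) + P(1*(-3))*((-10 - 20)*(-3 - 9)) = (-⅔ + √(4 + 5)/3) + 0*((-10 - 20)*(-3 - 9)) = (-⅔ + √9/3) + 0*(-30*(-12)) = (-⅔ + (⅓)*3) + 0*360 = (-⅔ + 1) + 0 = ⅓ + 0 = ⅓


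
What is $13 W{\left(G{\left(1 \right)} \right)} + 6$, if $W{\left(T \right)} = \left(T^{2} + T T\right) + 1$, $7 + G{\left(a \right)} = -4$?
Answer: $3165$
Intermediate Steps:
$G{\left(a \right)} = -11$ ($G{\left(a \right)} = -7 - 4 = -11$)
$W{\left(T \right)} = 1 + 2 T^{2}$ ($W{\left(T \right)} = \left(T^{2} + T^{2}\right) + 1 = 2 T^{2} + 1 = 1 + 2 T^{2}$)
$13 W{\left(G{\left(1 \right)} \right)} + 6 = 13 \left(1 + 2 \left(-11\right)^{2}\right) + 6 = 13 \left(1 + 2 \cdot 121\right) + 6 = 13 \left(1 + 242\right) + 6 = 13 \cdot 243 + 6 = 3159 + 6 = 3165$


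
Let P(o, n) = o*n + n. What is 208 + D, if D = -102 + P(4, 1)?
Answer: 111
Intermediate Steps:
P(o, n) = n + n*o (P(o, n) = n*o + n = n + n*o)
D = -97 (D = -102 + 1*(1 + 4) = -102 + 1*5 = -102 + 5 = -97)
208 + D = 208 - 97 = 111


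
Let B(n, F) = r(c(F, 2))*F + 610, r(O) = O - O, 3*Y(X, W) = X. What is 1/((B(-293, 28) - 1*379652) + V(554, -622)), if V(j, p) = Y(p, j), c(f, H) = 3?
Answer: -3/1137748 ≈ -2.6368e-6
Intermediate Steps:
Y(X, W) = X/3
V(j, p) = p/3
r(O) = 0
B(n, F) = 610 (B(n, F) = 0*F + 610 = 0 + 610 = 610)
1/((B(-293, 28) - 1*379652) + V(554, -622)) = 1/((610 - 1*379652) + (⅓)*(-622)) = 1/((610 - 379652) - 622/3) = 1/(-379042 - 622/3) = 1/(-1137748/3) = -3/1137748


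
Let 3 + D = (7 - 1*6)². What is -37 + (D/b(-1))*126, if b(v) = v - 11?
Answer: -16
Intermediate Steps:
b(v) = -11 + v
D = -2 (D = -3 + (7 - 1*6)² = -3 + (7 - 6)² = -3 + 1² = -3 + 1 = -2)
-37 + (D/b(-1))*126 = -37 - 2/(-11 - 1)*126 = -37 - 2/(-12)*126 = -37 - 2*(-1/12)*126 = -37 + (⅙)*126 = -37 + 21 = -16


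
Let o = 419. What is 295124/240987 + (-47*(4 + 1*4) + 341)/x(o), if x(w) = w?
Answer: 115222411/100973553 ≈ 1.1411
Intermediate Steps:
295124/240987 + (-47*(4 + 1*4) + 341)/x(o) = 295124/240987 + (-47*(4 + 1*4) + 341)/419 = 295124*(1/240987) + (-47*(4 + 4) + 341)*(1/419) = 295124/240987 + (-47*8 + 341)*(1/419) = 295124/240987 + (-376 + 341)*(1/419) = 295124/240987 - 35*1/419 = 295124/240987 - 35/419 = 115222411/100973553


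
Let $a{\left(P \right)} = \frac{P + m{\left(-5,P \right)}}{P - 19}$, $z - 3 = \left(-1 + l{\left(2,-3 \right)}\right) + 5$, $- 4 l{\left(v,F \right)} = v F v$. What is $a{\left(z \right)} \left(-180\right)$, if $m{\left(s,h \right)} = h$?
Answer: $400$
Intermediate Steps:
$l{\left(v,F \right)} = - \frac{F v^{2}}{4}$ ($l{\left(v,F \right)} = - \frac{v F v}{4} = - \frac{F v v}{4} = - \frac{F v^{2}}{4}$)
$z = 10$ ($z = 3 + \left(\left(-1 - - \frac{3 \cdot 2^{2}}{4}\right) + 5\right) = 3 + \left(\left(-1 - \left(- \frac{3}{4}\right) 4\right) + 5\right) = 3 + \left(\left(-1 + 3\right) + 5\right) = 3 + \left(2 + 5\right) = 3 + 7 = 10$)
$a{\left(P \right)} = \frac{2 P}{-19 + P}$ ($a{\left(P \right)} = \frac{P + P}{P - 19} = \frac{2 P}{-19 + P}$)
$a{\left(z \right)} \left(-180\right) = 2 \cdot 10 \frac{1}{-19 + 10} \left(-180\right) = 2 \cdot 10 \frac{1}{-9} \left(-180\right) = 2 \cdot 10 \left(- \frac{1}{9}\right) \left(-180\right) = \left(- \frac{20}{9}\right) \left(-180\right) = 400$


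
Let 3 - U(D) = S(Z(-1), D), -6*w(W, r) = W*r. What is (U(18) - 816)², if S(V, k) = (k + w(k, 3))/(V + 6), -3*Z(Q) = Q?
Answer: 239444676/361 ≈ 6.6328e+5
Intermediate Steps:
Z(Q) = -Q/3
w(W, r) = -W*r/6
S(V, k) = k/(2*(6 + V)) (S(V, k) = (k - ⅙*k*3)/(V + 6) = (k - k/2)/(6 + V) = (k/2)/(6 + V) = k/(2*(6 + V)))
U(D) = 3 - 3*D/38 (U(D) = 3 - D/(2*(6 - ⅓*(-1))) = 3 - D/(2*(6 + ⅓)) = 3 - D/(2*19/3) = 3 - D*3/(2*19) = 3 - 3*D/38)
(U(18) - 816)² = ((3 - 3/38*18) - 816)² = ((3 - 27/19) - 816)² = (30/19 - 816)² = (-15474/19)² = 239444676/361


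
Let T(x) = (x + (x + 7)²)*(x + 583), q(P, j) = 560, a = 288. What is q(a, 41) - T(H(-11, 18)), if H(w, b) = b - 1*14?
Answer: -72815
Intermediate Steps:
H(w, b) = -14 + b (H(w, b) = b - 14 = -14 + b)
T(x) = (583 + x)*(x + (7 + x)²) (T(x) = (x + (7 + x)²)*(583 + x) = (583 + x)*(x + (7 + x)²))
q(a, 41) - T(H(-11, 18)) = 560 - (28567 + (-14 + 18)³ + 598*(-14 + 18)² + 8794*(-14 + 18)) = 560 - (28567 + 4³ + 598*4² + 8794*4) = 560 - (28567 + 64 + 598*16 + 35176) = 560 - (28567 + 64 + 9568 + 35176) = 560 - 1*73375 = 560 - 73375 = -72815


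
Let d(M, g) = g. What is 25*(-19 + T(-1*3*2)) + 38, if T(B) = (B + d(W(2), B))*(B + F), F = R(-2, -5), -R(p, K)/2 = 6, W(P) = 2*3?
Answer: 4963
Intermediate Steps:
W(P) = 6
R(p, K) = -12 (R(p, K) = -2*6 = -12)
F = -12
T(B) = 2*B*(-12 + B) (T(B) = (B + B)*(B - 12) = (2*B)*(-12 + B) = 2*B*(-12 + B))
25*(-19 + T(-1*3*2)) + 38 = 25*(-19 + 2*(-1*3*2)*(-12 - 1*3*2)) + 38 = 25*(-19 + 2*(-3*2)*(-12 - 3*2)) + 38 = 25*(-19 + 2*(-6)*(-12 - 6)) + 38 = 25*(-19 + 2*(-6)*(-18)) + 38 = 25*(-19 + 216) + 38 = 25*197 + 38 = 4925 + 38 = 4963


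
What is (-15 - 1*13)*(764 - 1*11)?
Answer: -21084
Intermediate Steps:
(-15 - 1*13)*(764 - 1*11) = (-15 - 13)*(764 - 11) = -28*753 = -21084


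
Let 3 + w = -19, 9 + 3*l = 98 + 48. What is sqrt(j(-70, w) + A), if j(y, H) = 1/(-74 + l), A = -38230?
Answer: I*sqrt(276212005)/85 ≈ 195.52*I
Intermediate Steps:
l = 137/3 (l = -3 + (98 + 48)/3 = -3 + (1/3)*146 = -3 + 146/3 = 137/3 ≈ 45.667)
w = -22 (w = -3 - 19 = -22)
j(y, H) = -3/85 (j(y, H) = 1/(-74 + 137/3) = 1/(-85/3) = -3/85)
sqrt(j(-70, w) + A) = sqrt(-3/85 - 38230) = sqrt(-3249553/85) = I*sqrt(276212005)/85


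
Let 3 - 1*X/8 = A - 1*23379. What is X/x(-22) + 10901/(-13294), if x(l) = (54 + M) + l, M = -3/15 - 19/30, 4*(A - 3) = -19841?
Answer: 1063622177/146234 ≈ 7273.4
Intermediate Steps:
A = -19829/4 (A = 3 + (¼)*(-19841) = 3 - 19841/4 = -19829/4 ≈ -4957.3)
M = -⅚ (M = -3*1/15 - 19*1/30 = -⅕ - 19/30 = -⅚ ≈ -0.83333)
X = 226714 (X = 24 - 8*(-19829/4 - 1*23379) = 24 - 8*(-19829/4 - 23379) = 24 - 8*(-113345/4) = 24 + 226690 = 226714)
x(l) = 319/6 + l (x(l) = (54 - ⅚) + l = 319/6 + l)
X/x(-22) + 10901/(-13294) = 226714/(319/6 - 22) + 10901/(-13294) = 226714/(187/6) + 10901*(-1/13294) = 226714*(6/187) - 10901/13294 = 1360284/187 - 10901/13294 = 1063622177/146234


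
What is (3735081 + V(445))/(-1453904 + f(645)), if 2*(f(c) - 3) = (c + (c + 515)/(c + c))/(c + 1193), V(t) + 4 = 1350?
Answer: -1771828629108/689445586483 ≈ -2.5699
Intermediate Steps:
V(t) = 1346 (V(t) = -4 + 1350 = 1346)
f(c) = 3 + (c + (515 + c)/(2*c))/(2*(1193 + c)) (f(c) = 3 + ((c + (c + 515)/(c + c))/(c + 1193))/2 = 3 + ((c + (515 + c)/((2*c)))/(1193 + c))/2 = 3 + ((c + (515 + c)*(1/(2*c)))/(1193 + c))/2 = 3 + ((c + (515 + c)/(2*c))/(1193 + c))/2 = 3 + (c + (515 + c)/(2*c))/(2*(1193 + c)))
(3735081 + V(445))/(-1453904 + f(645)) = (3735081 + 1346)/(-1453904 + (1/4)*(515 + 14*645**2 + 14317*645)/(645*(1193 + 645))) = 3736427/(-1453904 + (1/4)*(1/645)*(515 + 14*416025 + 9234465)/1838) = 3736427/(-1453904 + (1/4)*(1/645)*(1/1838)*(515 + 5824350 + 9234465)) = 3736427/(-1453904 + (1/4)*(1/645)*(1/1838)*15059330) = 3736427/(-1453904 + 1505933/474204) = 3736427/(-689445586483/474204) = 3736427*(-474204/689445586483) = -1771828629108/689445586483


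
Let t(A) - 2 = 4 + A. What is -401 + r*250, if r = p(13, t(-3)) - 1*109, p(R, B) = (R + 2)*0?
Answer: -27651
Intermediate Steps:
t(A) = 6 + A (t(A) = 2 + (4 + A) = 6 + A)
p(R, B) = 0 (p(R, B) = (2 + R)*0 = 0)
r = -109 (r = 0 - 1*109 = 0 - 109 = -109)
-401 + r*250 = -401 - 109*250 = -401 - 27250 = -27651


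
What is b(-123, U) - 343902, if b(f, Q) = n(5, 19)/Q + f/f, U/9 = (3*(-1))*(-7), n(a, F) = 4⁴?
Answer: -64997033/189 ≈ -3.4390e+5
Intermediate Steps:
n(a, F) = 256
U = 189 (U = 9*((3*(-1))*(-7)) = 9*(-3*(-7)) = 9*21 = 189)
b(f, Q) = 1 + 256/Q (b(f, Q) = 256/Q + f/f = 256/Q + 1 = 1 + 256/Q)
b(-123, U) - 343902 = (256 + 189)/189 - 343902 = (1/189)*445 - 343902 = 445/189 - 343902 = -64997033/189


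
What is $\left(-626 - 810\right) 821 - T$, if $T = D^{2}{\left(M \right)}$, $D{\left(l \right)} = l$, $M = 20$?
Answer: $-1179356$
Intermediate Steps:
$T = 400$ ($T = 20^{2} = 400$)
$\left(-626 - 810\right) 821 - T = \left(-626 - 810\right) 821 - 400 = \left(-1436\right) 821 - 400 = -1178956 - 400 = -1179356$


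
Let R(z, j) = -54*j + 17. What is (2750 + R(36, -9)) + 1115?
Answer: 4368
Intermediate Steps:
R(z, j) = 17 - 54*j
(2750 + R(36, -9)) + 1115 = (2750 + (17 - 54*(-9))) + 1115 = (2750 + (17 + 486)) + 1115 = (2750 + 503) + 1115 = 3253 + 1115 = 4368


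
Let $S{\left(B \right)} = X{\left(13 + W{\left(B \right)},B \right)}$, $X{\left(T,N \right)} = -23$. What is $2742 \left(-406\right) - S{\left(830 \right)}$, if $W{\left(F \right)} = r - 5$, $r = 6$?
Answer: $-1113229$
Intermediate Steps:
$W{\left(F \right)} = 1$ ($W{\left(F \right)} = 6 - 5 = 1$)
$S{\left(B \right)} = -23$
$2742 \left(-406\right) - S{\left(830 \right)} = 2742 \left(-406\right) - -23 = -1113252 + 23 = -1113229$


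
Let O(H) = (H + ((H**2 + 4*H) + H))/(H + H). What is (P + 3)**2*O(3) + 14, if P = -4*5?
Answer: 2629/2 ≈ 1314.5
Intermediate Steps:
P = -20
O(H) = (H**2 + 6*H)/(2*H) (O(H) = (H + (H**2 + 5*H))/((2*H)) = (H**2 + 6*H)*(1/(2*H)) = (H**2 + 6*H)/(2*H))
(P + 3)**2*O(3) + 14 = (-20 + 3)**2*(3 + (1/2)*3) + 14 = (-17)**2*(3 + 3/2) + 14 = 289*(9/2) + 14 = 2601/2 + 14 = 2629/2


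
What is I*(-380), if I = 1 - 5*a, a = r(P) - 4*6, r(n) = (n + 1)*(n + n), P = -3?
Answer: -23180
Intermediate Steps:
r(n) = 2*n*(1 + n) (r(n) = (1 + n)*(2*n) = 2*n*(1 + n))
a = -12 (a = 2*(-3)*(1 - 3) - 4*6 = 2*(-3)*(-2) - 24 = 12 - 24 = -12)
I = 61 (I = 1 - 5*(-12) = 1 + 60 = 61)
I*(-380) = 61*(-380) = -23180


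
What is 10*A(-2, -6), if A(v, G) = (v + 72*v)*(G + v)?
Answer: 11680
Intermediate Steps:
A(v, G) = 73*v*(G + v) (A(v, G) = (73*v)*(G + v) = 73*v*(G + v))
10*A(-2, -6) = 10*(73*(-2)*(-6 - 2)) = 10*(73*(-2)*(-8)) = 10*1168 = 11680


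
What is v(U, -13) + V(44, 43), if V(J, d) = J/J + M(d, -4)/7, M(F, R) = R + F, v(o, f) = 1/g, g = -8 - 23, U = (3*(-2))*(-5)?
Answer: 1419/217 ≈ 6.5392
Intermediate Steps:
U = 30 (U = -6*(-5) = 30)
g = -31
v(o, f) = -1/31 (v(o, f) = 1/(-31) = -1/31)
M(F, R) = F + R
V(J, d) = 3/7 + d/7 (V(J, d) = J/J + (d - 4)/7 = 1 + (-4 + d)*(1/7) = 1 + (-4/7 + d/7) = 3/7 + d/7)
v(U, -13) + V(44, 43) = -1/31 + (3/7 + (1/7)*43) = -1/31 + (3/7 + 43/7) = -1/31 + 46/7 = 1419/217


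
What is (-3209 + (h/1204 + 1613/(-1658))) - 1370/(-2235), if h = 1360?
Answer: -715688573113/223078926 ≈ -3208.2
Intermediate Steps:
(-3209 + (h/1204 + 1613/(-1658))) - 1370/(-2235) = (-3209 + (1360/1204 + 1613/(-1658))) - 1370/(-2235) = (-3209 + (1360*(1/1204) + 1613*(-1/1658))) - 1370*(-1/2235) = (-3209 + (340/301 - 1613/1658)) + 274/447 = (-3209 + 78207/499058) + 274/447 = -1601398915/499058 + 274/447 = -715688573113/223078926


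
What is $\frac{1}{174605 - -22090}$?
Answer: $\frac{1}{196695} \approx 5.084 \cdot 10^{-6}$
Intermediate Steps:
$\frac{1}{174605 - -22090} = \frac{1}{174605 + 22090} = \frac{1}{196695}$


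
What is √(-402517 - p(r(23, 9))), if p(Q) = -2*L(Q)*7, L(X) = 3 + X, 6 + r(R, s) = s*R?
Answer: I*√399661 ≈ 632.19*I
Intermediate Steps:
r(R, s) = -6 + R*s (r(R, s) = -6 + s*R = -6 + R*s)
p(Q) = -42 - 14*Q (p(Q) = -2*(3 + Q)*7 = (-6 - 2*Q)*7 = -42 - 14*Q)
√(-402517 - p(r(23, 9))) = √(-402517 - (-42 - 14*(-6 + 23*9))) = √(-402517 - (-42 - 14*(-6 + 207))) = √(-402517 - (-42 - 14*201)) = √(-402517 - (-42 - 2814)) = √(-402517 - 1*(-2856)) = √(-402517 + 2856) = √(-399661) = I*√399661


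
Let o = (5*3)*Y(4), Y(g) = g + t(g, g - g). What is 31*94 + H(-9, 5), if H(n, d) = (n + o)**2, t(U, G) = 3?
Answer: 12130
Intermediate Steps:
Y(g) = 3 + g (Y(g) = g + 3 = 3 + g)
o = 105 (o = (5*3)*(3 + 4) = 15*7 = 105)
H(n, d) = (105 + n)**2 (H(n, d) = (n + 105)**2 = (105 + n)**2)
31*94 + H(-9, 5) = 31*94 + (105 - 9)**2 = 2914 + 96**2 = 2914 + 9216 = 12130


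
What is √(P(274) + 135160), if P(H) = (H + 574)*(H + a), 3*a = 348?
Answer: 2*√116470 ≈ 682.55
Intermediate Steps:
a = 116 (a = (⅓)*348 = 116)
P(H) = (116 + H)*(574 + H) (P(H) = (H + 574)*(H + 116) = (574 + H)*(116 + H) = (116 + H)*(574 + H))
√(P(274) + 135160) = √((66584 + 274² + 690*274) + 135160) = √((66584 + 75076 + 189060) + 135160) = √(330720 + 135160) = √465880 = 2*√116470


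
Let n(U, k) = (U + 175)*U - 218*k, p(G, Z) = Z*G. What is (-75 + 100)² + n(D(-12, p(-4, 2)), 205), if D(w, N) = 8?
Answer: -42601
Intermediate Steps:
p(G, Z) = G*Z
n(U, k) = -218*k + U*(175 + U) (n(U, k) = (175 + U)*U - 218*k = U*(175 + U) - 218*k = -218*k + U*(175 + U))
(-75 + 100)² + n(D(-12, p(-4, 2)), 205) = (-75 + 100)² + (8² - 218*205 + 175*8) = 25² + (64 - 44690 + 1400) = 625 - 43226 = -42601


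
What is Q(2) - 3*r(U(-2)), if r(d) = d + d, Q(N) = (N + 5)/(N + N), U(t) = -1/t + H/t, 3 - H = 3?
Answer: -5/4 ≈ -1.2500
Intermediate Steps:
H = 0 (H = 3 - 1*3 = 3 - 3 = 0)
U(t) = -1/t (U(t) = -1/t + 0/t = -1/t + 0 = -1/t)
Q(N) = (5 + N)/(2*N) (Q(N) = (5 + N)/((2*N)) = (5 + N)*(1/(2*N)) = (5 + N)/(2*N))
r(d) = 2*d
Q(2) - 3*r(U(-2)) = (1/2)*(5 + 2)/2 - 6*(-1/(-2)) = (1/2)*(1/2)*7 - 6*(-1*(-1/2)) = 7/4 - 6/2 = 7/4 - 3*1 = 7/4 - 3 = -5/4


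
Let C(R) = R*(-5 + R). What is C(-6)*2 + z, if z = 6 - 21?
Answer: 117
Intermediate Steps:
z = -15
C(-6)*2 + z = -6*(-5 - 6)*2 - 15 = -6*(-11)*2 - 15 = 66*2 - 15 = 132 - 15 = 117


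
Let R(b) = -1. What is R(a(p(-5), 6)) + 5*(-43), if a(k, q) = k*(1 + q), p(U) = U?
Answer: -216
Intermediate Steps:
R(a(p(-5), 6)) + 5*(-43) = -1 + 5*(-43) = -1 - 215 = -216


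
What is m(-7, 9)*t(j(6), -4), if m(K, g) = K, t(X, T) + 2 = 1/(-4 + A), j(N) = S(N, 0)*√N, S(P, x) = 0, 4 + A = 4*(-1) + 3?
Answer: 133/9 ≈ 14.778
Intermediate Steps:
A = -5 (A = -4 + (4*(-1) + 3) = -4 + (-4 + 3) = -4 - 1 = -5)
j(N) = 0 (j(N) = 0*√N = 0)
t(X, T) = -19/9 (t(X, T) = -2 + 1/(-4 - 5) = -2 + 1/(-9) = -2 - ⅑ = -19/9)
m(-7, 9)*t(j(6), -4) = -7*(-19/9) = 133/9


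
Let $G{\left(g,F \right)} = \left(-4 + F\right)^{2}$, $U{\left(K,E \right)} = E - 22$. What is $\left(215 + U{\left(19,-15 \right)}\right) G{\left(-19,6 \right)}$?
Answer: $712$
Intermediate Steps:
$U{\left(K,E \right)} = -22 + E$
$\left(215 + U{\left(19,-15 \right)}\right) G{\left(-19,6 \right)} = \left(215 - 37\right) \left(-4 + 6\right)^{2} = \left(215 - 37\right) 2^{2} = 178 \cdot 4 = 712$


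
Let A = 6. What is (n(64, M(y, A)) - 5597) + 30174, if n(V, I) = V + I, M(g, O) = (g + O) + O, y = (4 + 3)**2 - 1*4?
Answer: 24698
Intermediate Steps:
y = 45 (y = 7**2 - 4 = 49 - 4 = 45)
M(g, O) = g + 2*O (M(g, O) = (O + g) + O = g + 2*O)
n(V, I) = I + V
(n(64, M(y, A)) - 5597) + 30174 = (((45 + 2*6) + 64) - 5597) + 30174 = (((45 + 12) + 64) - 5597) + 30174 = ((57 + 64) - 5597) + 30174 = (121 - 5597) + 30174 = -5476 + 30174 = 24698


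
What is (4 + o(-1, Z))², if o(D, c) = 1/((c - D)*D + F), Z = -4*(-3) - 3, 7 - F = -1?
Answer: 49/4 ≈ 12.250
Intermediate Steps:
F = 8 (F = 7 - 1*(-1) = 7 + 1 = 8)
Z = 9 (Z = 12 - 3 = 9)
o(D, c) = 1/(8 + D*(c - D)) (o(D, c) = 1/((c - D)*D + 8) = 1/(D*(c - D) + 8) = 1/(8 + D*(c - D)))
(4 + o(-1, Z))² = (4 + 1/(8 - 1*(-1)² - 1*9))² = (4 + 1/(8 - 1*1 - 9))² = (4 + 1/(8 - 1 - 9))² = (4 + 1/(-2))² = (4 - ½)² = (7/2)² = 49/4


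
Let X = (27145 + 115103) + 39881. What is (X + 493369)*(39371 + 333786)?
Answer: 252066807186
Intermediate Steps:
X = 182129 (X = 142248 + 39881 = 182129)
(X + 493369)*(39371 + 333786) = (182129 + 493369)*(39371 + 333786) = 675498*373157 = 252066807186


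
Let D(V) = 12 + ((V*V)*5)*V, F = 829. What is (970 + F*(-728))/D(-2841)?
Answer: 602542/114652546593 ≈ 5.2554e-6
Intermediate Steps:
D(V) = 12 + 5*V**3 (D(V) = 12 + (V**2*5)*V = 12 + (5*V**2)*V = 12 + 5*V**3)
(970 + F*(-728))/D(-2841) = (970 + 829*(-728))/(12 + 5*(-2841)**3) = (970 - 603512)/(12 + 5*(-22930509321)) = -602542/(12 - 114652546605) = -602542/(-114652546593) = -602542*(-1/114652546593) = 602542/114652546593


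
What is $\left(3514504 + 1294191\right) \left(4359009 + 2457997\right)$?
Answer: $32780902667170$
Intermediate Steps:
$\left(3514504 + 1294191\right) \left(4359009 + 2457997\right) = 4808695 \cdot 6817006 = 32780902667170$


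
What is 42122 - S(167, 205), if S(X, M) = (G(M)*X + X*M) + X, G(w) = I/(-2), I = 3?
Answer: 15941/2 ≈ 7970.5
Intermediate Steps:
G(w) = -3/2 (G(w) = 3/(-2) = 3*(-½) = -3/2)
S(X, M) = -X/2 + M*X (S(X, M) = (-3*X/2 + X*M) + X = (-3*X/2 + M*X) + X = -X/2 + M*X)
42122 - S(167, 205) = 42122 - 167*(-½ + 205) = 42122 - 167*409/2 = 42122 - 1*68303/2 = 42122 - 68303/2 = 15941/2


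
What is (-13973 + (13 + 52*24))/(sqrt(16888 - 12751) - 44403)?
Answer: 23518789/82150928 + 1589*sqrt(4137)/246452784 ≈ 0.28670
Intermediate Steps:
(-13973 + (13 + 52*24))/(sqrt(16888 - 12751) - 44403) = (-13973 + (13 + 1248))/(sqrt(4137) - 44403) = (-13973 + 1261)/(-44403 + sqrt(4137)) = -12712/(-44403 + sqrt(4137))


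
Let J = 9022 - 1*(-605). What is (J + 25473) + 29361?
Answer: 64461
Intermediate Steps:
J = 9627 (J = 9022 + 605 = 9627)
(J + 25473) + 29361 = (9627 + 25473) + 29361 = 35100 + 29361 = 64461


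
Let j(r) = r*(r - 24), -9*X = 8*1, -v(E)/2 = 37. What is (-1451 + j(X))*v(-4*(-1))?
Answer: 8564686/81 ≈ 1.0574e+5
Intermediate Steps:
v(E) = -74 (v(E) = -2*37 = -74)
X = -8/9 ≈ -0.88889
j(r) = r*(-24 + r)
(-1451 + j(X))*v(-4*(-1)) = (-1451 - 8*(-24 - 8/9)/9)*(-74) = (-1451 - 8/9*(-224/9))*(-74) = (-1451 + 1792/81)*(-74) = -115739/81*(-74) = 8564686/81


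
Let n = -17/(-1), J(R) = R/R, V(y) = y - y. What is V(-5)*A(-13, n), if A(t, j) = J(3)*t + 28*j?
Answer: 0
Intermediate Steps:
V(y) = 0
J(R) = 1
n = 17 (n = -17*(-1) = 17)
A(t, j) = t + 28*j (A(t, j) = 1*t + 28*j = t + 28*j)
V(-5)*A(-13, n) = 0*(-13 + 28*17) = 0*(-13 + 476) = 0*463 = 0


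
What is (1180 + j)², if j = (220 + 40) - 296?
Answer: 1308736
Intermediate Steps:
j = -36 (j = 260 - 296 = -36)
(1180 + j)² = (1180 - 36)² = 1144² = 1308736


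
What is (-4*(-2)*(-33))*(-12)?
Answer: 3168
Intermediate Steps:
(-4*(-2)*(-33))*(-12) = (8*(-33))*(-12) = -264*(-12) = 3168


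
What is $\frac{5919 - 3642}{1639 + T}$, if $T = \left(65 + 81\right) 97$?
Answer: $\frac{33}{229} \approx 0.1441$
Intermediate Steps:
$T = 14162$ ($T = 146 \cdot 97 = 14162$)
$\frac{5919 - 3642}{1639 + T} = \frac{5919 - 3642}{1639 + 14162} = \frac{2277}{15801} = 2277 \cdot \frac{1}{15801} = \frac{33}{229}$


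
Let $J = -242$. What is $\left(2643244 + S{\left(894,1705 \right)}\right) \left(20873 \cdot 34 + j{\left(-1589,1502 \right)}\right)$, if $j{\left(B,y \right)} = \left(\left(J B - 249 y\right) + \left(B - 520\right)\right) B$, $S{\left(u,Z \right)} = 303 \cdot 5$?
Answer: $-33554525555343$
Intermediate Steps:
$S{\left(u,Z \right)} = 1515$
$j{\left(B,y \right)} = B \left(-520 - 249 y - 241 B\right)$ ($j{\left(B,y \right)} = \left(\left(- 242 B - 249 y\right) + \left(B - 520\right)\right) B = \left(\left(- 249 y - 242 B\right) + \left(B - 520\right)\right) B = \left(\left(- 249 y - 242 B\right) + \left(-520 + B\right)\right) B = \left(-520 - 249 y - 241 B\right) B = B \left(-520 - 249 y - 241 B\right)$)
$\left(2643244 + S{\left(894,1705 \right)}\right) \left(20873 \cdot 34 + j{\left(-1589,1502 \right)}\right) = \left(2643244 + 1515\right) \left(20873 \cdot 34 - 1589 \left(-520 - 373998 - -382949\right)\right) = 2644759 \left(709682 - 1589 \left(-520 - 373998 + 382949\right)\right) = 2644759 \left(709682 - 13396859\right) = 2644759 \left(-12687177\right) = -33554525555343$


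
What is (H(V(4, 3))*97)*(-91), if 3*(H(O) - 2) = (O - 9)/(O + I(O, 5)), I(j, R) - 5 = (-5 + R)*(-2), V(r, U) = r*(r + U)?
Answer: -1915459/99 ≈ -19348.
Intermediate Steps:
V(r, U) = r*(U + r)
I(j, R) = 15 - 2*R (I(j, R) = 5 + (-5 + R)*(-2) = 5 + (10 - 2*R) = 15 - 2*R)
H(O) = 2 + (-9 + O)/(3*(5 + O)) (H(O) = 2 + ((O - 9)/(O + (15 - 2*5)))/3 = 2 + ((-9 + O)/(O + (15 - 10)))/3 = 2 + ((-9 + O)/(O + 5))/3 = 2 + ((-9 + O)/(5 + O))/3 = 2 + (-9 + O)/(3*(5 + O)))
(H(V(4, 3))*97)*(-91) = ((7*(3 + 4*(3 + 4))/(3*(5 + 4*(3 + 4))))*97)*(-91) = ((7*(3 + 4*7)/(3*(5 + 4*7)))*97)*(-91) = ((7*(3 + 28)/(3*(5 + 28)))*97)*(-91) = (((7/3)*31/33)*97)*(-91) = (((7/3)*(1/33)*31)*97)*(-91) = ((217/99)*97)*(-91) = (21049/99)*(-91) = -1915459/99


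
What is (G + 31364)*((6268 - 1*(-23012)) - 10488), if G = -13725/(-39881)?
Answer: 23505811757928/39881 ≈ 5.8940e+8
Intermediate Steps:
G = 13725/39881 (G = -13725*(-1/39881) = 13725/39881 ≈ 0.34415)
(G + 31364)*((6268 - 1*(-23012)) - 10488) = (13725/39881 + 31364)*((6268 - 1*(-23012)) - 10488) = 1250841409*((6268 + 23012) - 10488)/39881 = 1250841409*(29280 - 10488)/39881 = (1250841409/39881)*18792 = 23505811757928/39881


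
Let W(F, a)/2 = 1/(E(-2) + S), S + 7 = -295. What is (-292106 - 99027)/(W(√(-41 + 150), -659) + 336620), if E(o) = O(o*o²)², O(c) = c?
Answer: -46544827/40057779 ≈ -1.1619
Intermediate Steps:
S = -302 (S = -7 - 295 = -302)
E(o) = o⁶ (E(o) = (o*o²)² = (o³)² = o⁶)
W(F, a) = -1/119 (W(F, a) = 2/((-2)⁶ - 302) = 2/(64 - 302) = 2/(-238) = 2*(-1/238) = -1/119)
(-292106 - 99027)/(W(√(-41 + 150), -659) + 336620) = (-292106 - 99027)/(-1/119 + 336620) = -391133/40057779/119 = -391133*119/40057779 = -46544827/40057779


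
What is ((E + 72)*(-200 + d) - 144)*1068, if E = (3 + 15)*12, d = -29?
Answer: -70590528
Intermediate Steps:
E = 216 (E = 18*12 = 216)
((E + 72)*(-200 + d) - 144)*1068 = ((216 + 72)*(-200 - 29) - 144)*1068 = (288*(-229) - 144)*1068 = (-65952 - 144)*1068 = -66096*1068 = -70590528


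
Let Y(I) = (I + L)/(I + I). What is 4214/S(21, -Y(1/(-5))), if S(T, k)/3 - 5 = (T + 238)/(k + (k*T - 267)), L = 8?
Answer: 227556/1069 ≈ 212.87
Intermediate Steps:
Y(I) = (8 + I)/(2*I) (Y(I) = (I + 8)/(I + I) = (8 + I)/((2*I)) = (8 + I)*(1/(2*I)) = (8 + I)/(2*I))
S(T, k) = 15 + 3*(238 + T)/(-267 + k + T*k) (S(T, k) = 15 + 3*((T + 238)/(k + (k*T - 267))) = 15 + 3*((238 + T)/(k + (T*k - 267))) = 15 + 3*((238 + T)/(k + (-267 + T*k))) = 15 + 3*((238 + T)/(-267 + k + T*k)) = 15 + 3*(238 + T)/(-267 + k + T*k))
4214/S(21, -Y(1/(-5))) = 4214/((3*(-1097 + 21 + 5*(-(8 + 1/(-5))/(2*(1/(-5)))) + 5*21*(-(8 + 1/(-5))/(2*(1/(-5)))))/(-267 - (8 + 1/(-5))/(2*(1/(-5))) + 21*(-(8 + 1/(-5))/(2*(1/(-5))))))) = 4214/((3*(-1097 + 21 + 5*(-(8 - ⅕)/(2*(-⅕))) + 5*21*(-(8 - ⅕)/(2*(-⅕))))/(-267 - (8 - ⅕)/(2*(-⅕)) + 21*(-(8 - ⅕)/(2*(-⅕)))))) = 4214/((3*(-1097 + 21 + 5*(-(-5)*39/(2*5)) + 5*21*(-(-5)*39/(2*5)))/(-267 - (-5)*39/(2*5) + 21*(-(-5)*39/(2*5))))) = 4214/((3*(-1097 + 21 + 5*(-1*(-39/2)) + 5*21*(-1*(-39/2)))/(-267 - 1*(-39/2) + 21*(-1*(-39/2))))) = 4214/((3*(-1097 + 21 + 5*(39/2) + 5*21*(39/2))/(-267 + 39/2 + 21*(39/2)))) = 4214/((3*(-1097 + 21 + 195/2 + 4095/2)/(-267 + 39/2 + 819/2))) = 4214/((3*1069/162)) = 4214/((3*(1/162)*1069)) = 4214/(1069/54) = 4214*(54/1069) = 227556/1069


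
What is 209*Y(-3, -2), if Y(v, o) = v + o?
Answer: -1045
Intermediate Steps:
Y(v, o) = o + v
209*Y(-3, -2) = 209*(-2 - 3) = 209*(-5) = -1045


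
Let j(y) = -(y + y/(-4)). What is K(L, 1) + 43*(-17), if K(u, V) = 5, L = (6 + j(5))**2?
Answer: -726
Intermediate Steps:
j(y) = -3*y/4 (j(y) = -(y + y*(-1/4)) = -(y - y/4) = -3*y/4)
L = 81/16 (L = (6 - 3/4*5)**2 = (6 - 15/4)**2 = (9/4)**2 = 81/16 ≈ 5.0625)
K(L, 1) + 43*(-17) = 5 + 43*(-17) = 5 - 731 = -726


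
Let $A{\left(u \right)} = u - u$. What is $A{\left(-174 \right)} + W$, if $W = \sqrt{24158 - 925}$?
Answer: $\sqrt{23233} \approx 152.42$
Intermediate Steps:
$A{\left(u \right)} = 0$
$W = \sqrt{23233} \approx 152.42$
$A{\left(-174 \right)} + W = 0 + \sqrt{23233} = \sqrt{23233}$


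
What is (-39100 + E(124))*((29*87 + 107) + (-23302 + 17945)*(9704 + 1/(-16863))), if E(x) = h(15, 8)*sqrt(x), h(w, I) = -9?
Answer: 3115798553587700/1533 + 478127655282*sqrt(31)/511 ≈ 2.0377e+12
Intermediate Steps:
E(x) = -9*sqrt(x)
(-39100 + E(124))*((29*87 + 107) + (-23302 + 17945)*(9704 + 1/(-16863))) = (-39100 - 18*sqrt(31))*((29*87 + 107) + (-23302 + 17945)*(9704 + 1/(-16863))) = (-39100 - 18*sqrt(31))*((2523 + 107) - 5357*(9704 - 1/16863)) = (-39100 - 18*sqrt(31))*(2630 - 5357*163638551/16863) = (-39100 - 18*sqrt(31))*(2630 - 79691974337/1533) = (-39100 - 18*sqrt(31))*(-79687942547/1533) = 3115798553587700/1533 + 478127655282*sqrt(31)/511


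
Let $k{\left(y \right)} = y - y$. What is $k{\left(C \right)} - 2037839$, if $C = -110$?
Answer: $-2037839$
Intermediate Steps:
$k{\left(y \right)} = 0$
$k{\left(C \right)} - 2037839 = 0 - 2037839 = -2037839$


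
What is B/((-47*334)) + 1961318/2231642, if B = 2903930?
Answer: -1612435845774/8758079029 ≈ -184.11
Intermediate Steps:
B/((-47*334)) + 1961318/2231642 = 2903930/((-47*334)) + 1961318/2231642 = 2903930/(-15698) + 1961318*(1/2231642) = 2903930*(-1/15698) + 980659/1115821 = -1451965/7849 + 980659/1115821 = -1612435845774/8758079029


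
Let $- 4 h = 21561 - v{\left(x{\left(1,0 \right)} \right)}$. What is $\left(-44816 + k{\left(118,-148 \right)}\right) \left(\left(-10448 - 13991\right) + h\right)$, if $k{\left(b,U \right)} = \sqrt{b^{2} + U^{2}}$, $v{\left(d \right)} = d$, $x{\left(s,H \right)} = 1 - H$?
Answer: $1336816464 - 775554 \sqrt{53} \approx 1.3312 \cdot 10^{9}$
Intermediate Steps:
$k{\left(b,U \right)} = \sqrt{U^{2} + b^{2}}$
$h = -5390$ ($h = - \frac{21561 - \left(1 - 0\right)}{4} = - \frac{21561 - \left(1 + 0\right)}{4} = - \frac{21561 - 1}{4} = \left(- \frac{1}{4}\right) 21560 = -5390$)
$\left(-44816 + k{\left(118,-148 \right)}\right) \left(\left(-10448 - 13991\right) + h\right) = \left(-44816 + \sqrt{\left(-148\right)^{2} + 118^{2}}\right) \left(\left(-10448 - 13991\right) - 5390\right) = \left(-44816 + \sqrt{21904 + 13924}\right) \left(\left(-10448 - 13991\right) - 5390\right) = \left(-44816 + \sqrt{35828}\right) \left(-24439 - 5390\right) = \left(-44816 + 26 \sqrt{53}\right) \left(-29829\right) = 1336816464 - 775554 \sqrt{53}$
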